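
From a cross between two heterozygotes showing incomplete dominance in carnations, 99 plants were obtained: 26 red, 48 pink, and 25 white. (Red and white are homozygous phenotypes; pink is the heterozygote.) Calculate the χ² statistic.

0.111

With incomplete dominance, a heterozygote × heterozygote cross gives a 1:2:1 phenotypic ratio.
Total ratio parts = 4. Expected numbers out of 99:
  red: 99 × 1/4 = 24.75
  pink: 99 × 2/4 = 49.5
  white: 99 × 1/4 = 24.75
χ² = Σ (O − E)² / E
  red: (26 − 24.75)² / 24.75 = 0.0631
  pink: (48 − 49.5)² / 49.5 = 0.0455
  white: (25 − 24.75)² / 24.75 = 0.0025
χ² = 0.0631 + 0.0455 + 0.0025 = 0.1111 ≈ 0.111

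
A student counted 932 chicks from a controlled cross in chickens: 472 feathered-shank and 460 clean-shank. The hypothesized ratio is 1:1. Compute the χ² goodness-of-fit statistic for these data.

Expected counts for N = 932 under a 1:1 ratio (total parts = 2):
  feathered-shank: 932 × 1/2 = 466
  clean-shank: 932 × 1/2 = 466
χ² = Σ (O − E)² / E
  feathered-shank: (472 − 466)² / 466 = 0.0773
  clean-shank: (460 − 466)² / 466 = 0.0773
χ² = 0.0773 + 0.0773 = 0.1546 ≈ 0.155

0.155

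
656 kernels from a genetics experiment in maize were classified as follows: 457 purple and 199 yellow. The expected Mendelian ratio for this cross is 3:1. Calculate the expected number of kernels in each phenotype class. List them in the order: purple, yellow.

Expected counts for N = 656 under a 3:1 ratio (total parts = 4):
  purple: 656 × 3/4 = 492
  yellow: 656 × 1/4 = 164

492, 164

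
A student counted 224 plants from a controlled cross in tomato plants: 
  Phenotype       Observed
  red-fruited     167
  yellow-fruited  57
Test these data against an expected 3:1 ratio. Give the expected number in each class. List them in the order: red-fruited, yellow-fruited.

168, 56

Under the 3:1 hypothesis (Σ ratio = 4, N = 224):
  red-fruited: 224 × 3/4 = 168
  yellow-fruited: 224 × 1/4 = 56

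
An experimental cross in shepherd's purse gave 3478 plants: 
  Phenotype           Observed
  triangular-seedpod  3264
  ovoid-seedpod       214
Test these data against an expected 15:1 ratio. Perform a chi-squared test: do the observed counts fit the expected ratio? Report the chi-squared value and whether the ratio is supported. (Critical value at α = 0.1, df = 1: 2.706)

Expected counts for N = 3478 under a 15:1 ratio (total parts = 16):
  triangular-seedpod: 3478 × 15/16 = 3260.625
  ovoid-seedpod: 3478 × 1/16 = 217.375
χ² = Σ (O − E)² / E
  triangular-seedpod: (3264 − 3260.625)² / 3260.625 = 0.0035
  ovoid-seedpod: (214 − 217.375)² / 217.375 = 0.0524
χ² = 0.0035 + 0.0524 = 0.0559 ≈ 0.056
Degrees of freedom = 2 − 1 = 1; critical value at α = 0.1 is 2.706.
Since 0.056 < 2.706, we fail to reject the null hypothesis — the data are consistent with the 15:1 ratio.

0.056; consistent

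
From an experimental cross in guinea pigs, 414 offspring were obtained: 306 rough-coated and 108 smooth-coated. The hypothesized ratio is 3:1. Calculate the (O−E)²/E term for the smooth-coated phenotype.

The 3:1 ratio has 4 parts, so with N = 414 the expected counts are:
  rough-coated: 414 × 3/4 = 310.5
  smooth-coated: 414 × 1/4 = 103.5
Contribution of smooth-coated: (108 − 103.5)² / 103.5 = 0.1957

0.196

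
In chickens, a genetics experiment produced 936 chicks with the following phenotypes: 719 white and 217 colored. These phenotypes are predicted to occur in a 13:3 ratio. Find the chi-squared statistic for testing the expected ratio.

12.078

Under the 13:3 hypothesis (Σ ratio = 16, N = 936):
  white: 936 × 13/16 = 760.5
  colored: 936 × 3/16 = 175.5
χ² = Σ (O − E)² / E
  white: (719 − 760.5)² / 760.5 = 2.2646
  colored: (217 − 175.5)² / 175.5 = 9.8134
χ² = 2.2646 + 9.8134 = 12.078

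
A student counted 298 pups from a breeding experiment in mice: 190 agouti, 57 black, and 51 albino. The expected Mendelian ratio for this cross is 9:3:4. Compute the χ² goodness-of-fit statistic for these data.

Total ratio parts = 16. Expected numbers out of 298:
  agouti: 298 × 9/16 = 167.625
  black: 298 × 3/16 = 55.875
  albino: 298 × 4/16 = 74.5
χ² = Σ (O − E)² / E
  agouti: (190 − 167.625)² / 167.625 = 2.9867
  black: (57 − 55.875)² / 55.875 = 0.0227
  albino: (51 − 74.5)² / 74.5 = 7.4128
χ² = 2.9867 + 0.0227 + 7.4128 = 10.4222 ≈ 10.422

10.422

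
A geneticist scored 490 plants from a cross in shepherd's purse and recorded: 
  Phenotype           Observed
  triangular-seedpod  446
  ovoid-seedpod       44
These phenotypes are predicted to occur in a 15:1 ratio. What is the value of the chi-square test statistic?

The 15:1 ratio has 16 parts, so with N = 490 the expected counts are:
  triangular-seedpod: 490 × 15/16 = 459.375
  ovoid-seedpod: 490 × 1/16 = 30.625
χ² = Σ (O − E)² / E
  triangular-seedpod: (446 − 459.375)² / 459.375 = 0.3894
  ovoid-seedpod: (44 − 30.625)² / 30.625 = 5.8413
χ² = 0.3894 + 5.8413 = 6.2307 ≈ 6.231

6.231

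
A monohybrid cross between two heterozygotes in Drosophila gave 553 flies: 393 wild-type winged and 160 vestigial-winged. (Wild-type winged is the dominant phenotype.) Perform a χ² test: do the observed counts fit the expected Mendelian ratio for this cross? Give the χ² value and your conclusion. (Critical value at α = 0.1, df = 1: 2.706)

4.562; not consistent

For a monohybrid cross between heterozygotes with complete dominance, the expected phenotypic ratio is 3:1.
The 3:1 ratio has 4 parts, so with N = 553 the expected counts are:
  wild-type winged: 553 × 3/4 = 414.75
  vestigial-winged: 553 × 1/4 = 138.25
χ² = Σ (O − E)² / E
  wild-type winged: (393 − 414.75)² / 414.75 = 1.1406
  vestigial-winged: (160 − 138.25)² / 138.25 = 3.4218
χ² = 1.1406 + 3.4218 = 4.5624 ≈ 4.562
Degrees of freedom = 2 − 1 = 1; critical value at α = 0.1 is 2.706.
Since 4.562 > 2.706, we reject the null hypothesis — the data do not fit the 3:1 ratio.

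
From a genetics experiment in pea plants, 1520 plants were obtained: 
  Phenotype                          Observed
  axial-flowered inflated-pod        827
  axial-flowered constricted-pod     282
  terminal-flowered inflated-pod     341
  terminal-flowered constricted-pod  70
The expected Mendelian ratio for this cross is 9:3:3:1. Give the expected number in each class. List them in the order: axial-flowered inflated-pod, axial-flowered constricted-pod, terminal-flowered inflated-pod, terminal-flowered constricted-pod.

Expected counts for N = 1520 under a 9:3:3:1 ratio (total parts = 16):
  axial-flowered inflated-pod: 1520 × 9/16 = 855
  axial-flowered constricted-pod: 1520 × 3/16 = 285
  terminal-flowered inflated-pod: 1520 × 3/16 = 285
  terminal-flowered constricted-pod: 1520 × 1/16 = 95

855, 285, 285, 95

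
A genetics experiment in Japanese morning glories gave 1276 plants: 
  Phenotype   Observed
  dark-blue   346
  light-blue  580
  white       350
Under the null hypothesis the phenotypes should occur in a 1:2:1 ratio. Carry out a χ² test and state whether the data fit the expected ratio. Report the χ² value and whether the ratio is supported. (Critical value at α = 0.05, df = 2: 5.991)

10.571; not consistent

The 1:2:1 ratio has 4 parts, so with N = 1276 the expected counts are:
  dark-blue: 1276 × 1/4 = 319
  light-blue: 1276 × 2/4 = 638
  white: 1276 × 1/4 = 319
χ² = Σ (O − E)² / E
  dark-blue: (346 − 319)² / 319 = 2.2853
  light-blue: (580 − 638)² / 638 = 5.2727
  white: (350 − 319)² / 319 = 3.0125
χ² = 2.2853 + 5.2727 + 3.0125 = 10.5705 ≈ 10.571
Degrees of freedom = 3 − 1 = 2; critical value at α = 0.05 is 5.991.
Since 10.571 > 5.991, we reject the null hypothesis — the data do not fit the 1:2:1 ratio.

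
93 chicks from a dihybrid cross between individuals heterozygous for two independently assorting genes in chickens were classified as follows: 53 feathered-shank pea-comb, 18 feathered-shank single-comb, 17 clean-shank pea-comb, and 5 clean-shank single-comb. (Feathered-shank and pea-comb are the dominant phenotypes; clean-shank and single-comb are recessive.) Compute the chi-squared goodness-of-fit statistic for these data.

0.152

A dihybrid F₂ with independent assortment and complete dominance at both loci gives a 9:3:3:1 phenotypic ratio.
Total ratio parts = 16. Expected numbers out of 93:
  feathered-shank pea-comb: 93 × 9/16 = 52.3125
  feathered-shank single-comb: 93 × 3/16 = 17.4375
  clean-shank pea-comb: 93 × 3/16 = 17.4375
  clean-shank single-comb: 93 × 1/16 = 5.8125
χ² = Σ (O − E)² / E
  feathered-shank pea-comb: (53 − 52.3125)² / 52.3125 = 0.0090
  feathered-shank single-comb: (18 − 17.4375)² / 17.4375 = 0.0181
  clean-shank pea-comb: (17 − 17.4375)² / 17.4375 = 0.0110
  clean-shank single-comb: (5 − 5.8125)² / 5.8125 = 0.1136
χ² = 0.0090 + 0.0181 + 0.0110 + 0.1136 = 0.1517 ≈ 0.152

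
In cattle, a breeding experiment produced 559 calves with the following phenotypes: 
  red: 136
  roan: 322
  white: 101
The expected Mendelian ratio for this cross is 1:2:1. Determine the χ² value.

Total ratio parts = 4. Expected numbers out of 559:
  red: 559 × 1/4 = 139.75
  roan: 559 × 2/4 = 279.5
  white: 559 × 1/4 = 139.75
χ² = Σ (O − E)² / E
  red: (136 − 139.75)² / 139.75 = 0.1006
  roan: (322 − 279.5)² / 279.5 = 6.4624
  white: (101 − 139.75)² / 139.75 = 10.7446
χ² = 0.1006 + 6.4624 + 10.7446 = 17.3076 ≈ 17.308

17.308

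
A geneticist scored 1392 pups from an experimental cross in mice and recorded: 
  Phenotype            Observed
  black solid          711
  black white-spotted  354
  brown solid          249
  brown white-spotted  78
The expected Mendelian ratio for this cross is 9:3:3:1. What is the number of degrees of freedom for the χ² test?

A goodness-of-fit test with 4 phenotype classes has df = 4 − 1 = 3.

3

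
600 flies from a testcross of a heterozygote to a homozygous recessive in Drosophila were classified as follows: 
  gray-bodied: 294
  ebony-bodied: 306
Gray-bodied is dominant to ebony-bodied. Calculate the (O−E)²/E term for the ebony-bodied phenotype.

A testcross of a heterozygote (Aa × aa) gives a 1:1 phenotypic ratio.
The 1:1 ratio has 2 parts, so with N = 600 the expected counts are:
  gray-bodied: 600 × 1/2 = 300
  ebony-bodied: 600 × 1/2 = 300
Contribution of ebony-bodied: (306 − 300)² / 300 = 0.1200

0.120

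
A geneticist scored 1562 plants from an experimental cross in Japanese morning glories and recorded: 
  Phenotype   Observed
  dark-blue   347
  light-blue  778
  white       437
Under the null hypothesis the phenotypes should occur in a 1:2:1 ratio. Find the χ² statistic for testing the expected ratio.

Total ratio parts = 4. Expected numbers out of 1562:
  dark-blue: 1562 × 1/4 = 390.5
  light-blue: 1562 × 2/4 = 781
  white: 1562 × 1/4 = 390.5
χ² = Σ (O − E)² / E
  dark-blue: (347 − 390.5)² / 390.5 = 4.8457
  light-blue: (778 − 781)² / 781 = 0.0115
  white: (437 − 390.5)² / 390.5 = 5.5371
χ² = 4.8457 + 0.0115 + 5.5371 = 10.3943 ≈ 10.394

10.394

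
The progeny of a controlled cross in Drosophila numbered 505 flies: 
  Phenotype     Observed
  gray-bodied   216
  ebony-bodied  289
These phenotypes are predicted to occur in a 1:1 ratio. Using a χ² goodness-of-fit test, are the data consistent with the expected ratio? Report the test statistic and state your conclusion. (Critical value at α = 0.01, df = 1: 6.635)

The 1:1 ratio has 2 parts, so with N = 505 the expected counts are:
  gray-bodied: 505 × 1/2 = 252.5
  ebony-bodied: 505 × 1/2 = 252.5
χ² = Σ (O − E)² / E
  gray-bodied: (216 − 252.5)² / 252.5 = 5.2762
  ebony-bodied: (289 − 252.5)² / 252.5 = 5.2762
χ² = 5.2762 + 5.2762 = 10.5524 ≈ 10.552
Degrees of freedom = 2 − 1 = 1; critical value at α = 0.01 is 6.635.
Since 10.552 > 6.635, we reject the null hypothesis — the data do not fit the 1:1 ratio.

10.552; not consistent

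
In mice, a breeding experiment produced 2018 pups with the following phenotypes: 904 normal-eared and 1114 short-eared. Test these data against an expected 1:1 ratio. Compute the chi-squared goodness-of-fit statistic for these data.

Under the 1:1 hypothesis (Σ ratio = 2, N = 2018):
  normal-eared: 2018 × 1/2 = 1009
  short-eared: 2018 × 1/2 = 1009
χ² = Σ (O − E)² / E
  normal-eared: (904 − 1009)² / 1009 = 10.9267
  short-eared: (1114 − 1009)² / 1009 = 10.9267
χ² = 10.9267 + 10.9267 = 21.8534 ≈ 21.853

21.853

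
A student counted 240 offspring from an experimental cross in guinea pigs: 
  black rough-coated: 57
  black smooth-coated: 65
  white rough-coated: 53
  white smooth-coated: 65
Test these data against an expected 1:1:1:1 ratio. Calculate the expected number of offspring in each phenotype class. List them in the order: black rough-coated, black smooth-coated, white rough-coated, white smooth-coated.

60, 60, 60, 60

The 1:1:1:1 ratio has 4 parts, so with N = 240 the expected counts are:
  black rough-coated: 240 × 1/4 = 60
  black smooth-coated: 240 × 1/4 = 60
  white rough-coated: 240 × 1/4 = 60
  white smooth-coated: 240 × 1/4 = 60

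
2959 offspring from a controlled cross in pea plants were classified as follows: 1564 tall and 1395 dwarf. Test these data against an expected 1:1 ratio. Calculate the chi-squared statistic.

9.652

Total ratio parts = 2. Expected numbers out of 2959:
  tall: 2959 × 1/2 = 1479.5
  dwarf: 2959 × 1/2 = 1479.5
χ² = Σ (O − E)² / E
  tall: (1564 − 1479.5)² / 1479.5 = 4.8261
  dwarf: (1395 − 1479.5)² / 1479.5 = 4.8261
χ² = 4.8261 + 4.8261 = 9.6522 ≈ 9.652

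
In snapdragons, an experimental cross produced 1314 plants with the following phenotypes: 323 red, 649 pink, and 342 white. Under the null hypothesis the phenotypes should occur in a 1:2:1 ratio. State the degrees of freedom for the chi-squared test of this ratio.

2

A goodness-of-fit test with 3 phenotype classes has df = 3 − 1 = 2.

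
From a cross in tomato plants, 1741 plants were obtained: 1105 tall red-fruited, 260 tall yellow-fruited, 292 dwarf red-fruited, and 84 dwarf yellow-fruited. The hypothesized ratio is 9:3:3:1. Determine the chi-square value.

The 9:3:3:1 ratio has 16 parts, so with N = 1741 the expected counts are:
  tall red-fruited: 1741 × 9/16 = 979.3125
  tall yellow-fruited: 1741 × 3/16 = 326.4375
  dwarf red-fruited: 1741 × 3/16 = 326.4375
  dwarf yellow-fruited: 1741 × 1/16 = 108.8125
χ² = Σ (O − E)² / E
  tall red-fruited: (1105 − 979.3125)² / 979.3125 = 16.1311
  tall yellow-fruited: (260 − 326.4375)² / 326.4375 = 13.5216
  dwarf red-fruited: (292 − 326.4375)² / 326.4375 = 3.6330
  dwarf yellow-fruited: (84 − 108.8125)² / 108.8125 = 5.6580
χ² = 16.1311 + 13.5216 + 3.6330 + 5.6580 = 38.9437 ≈ 38.944

38.944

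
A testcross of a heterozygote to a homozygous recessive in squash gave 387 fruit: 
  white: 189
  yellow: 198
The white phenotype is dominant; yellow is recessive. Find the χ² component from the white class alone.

0.105

A testcross of a heterozygote (Aa × aa) gives a 1:1 phenotypic ratio.
Expected counts for N = 387 under a 1:1 ratio (total parts = 2):
  white: 387 × 1/2 = 193.5
  yellow: 387 × 1/2 = 193.5
Contribution of white: (189 − 193.5)² / 193.5 = 0.1047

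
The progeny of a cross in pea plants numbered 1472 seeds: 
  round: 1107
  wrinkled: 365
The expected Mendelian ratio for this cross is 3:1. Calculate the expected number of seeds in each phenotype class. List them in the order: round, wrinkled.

1104, 368

Under the 3:1 hypothesis (Σ ratio = 4, N = 1472):
  round: 1472 × 3/4 = 1104
  wrinkled: 1472 × 1/4 = 368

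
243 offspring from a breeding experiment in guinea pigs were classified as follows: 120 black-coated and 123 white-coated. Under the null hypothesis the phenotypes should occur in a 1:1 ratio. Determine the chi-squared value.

0.037

Expected counts for N = 243 under a 1:1 ratio (total parts = 2):
  black-coated: 243 × 1/2 = 121.5
  white-coated: 243 × 1/2 = 121.5
χ² = Σ (O − E)² / E
  black-coated: (120 − 121.5)² / 121.5 = 0.0185
  white-coated: (123 − 121.5)² / 121.5 = 0.0185
χ² = 0.0185 + 0.0185 = 0.037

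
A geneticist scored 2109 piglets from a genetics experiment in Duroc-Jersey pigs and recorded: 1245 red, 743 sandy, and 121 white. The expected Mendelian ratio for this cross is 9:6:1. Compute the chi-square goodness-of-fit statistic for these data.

6.688

Total ratio parts = 16. Expected numbers out of 2109:
  red: 2109 × 9/16 = 1186.3125
  sandy: 2109 × 6/16 = 790.875
  white: 2109 × 1/16 = 131.8125
χ² = Σ (O − E)² / E
  red: (1245 − 1186.3125)² / 1186.3125 = 2.9033
  sandy: (743 − 790.875)² / 790.875 = 2.8981
  white: (121 − 131.8125)² / 131.8125 = 0.8869
χ² = 2.9033 + 2.8981 + 0.8869 = 6.6883 ≈ 6.688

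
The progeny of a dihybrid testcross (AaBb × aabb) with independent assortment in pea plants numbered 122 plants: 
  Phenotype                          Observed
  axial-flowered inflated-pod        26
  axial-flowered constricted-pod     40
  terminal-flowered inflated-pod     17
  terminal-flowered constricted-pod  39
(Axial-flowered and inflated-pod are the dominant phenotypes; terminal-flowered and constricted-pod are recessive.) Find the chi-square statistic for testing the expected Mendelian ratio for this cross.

A dihybrid testcross with independent assortment gives a 1:1:1:1 ratio.
Under the 1:1:1:1 hypothesis (Σ ratio = 4, N = 122):
  axial-flowered inflated-pod: 122 × 1/4 = 30.5
  axial-flowered constricted-pod: 122 × 1/4 = 30.5
  terminal-flowered inflated-pod: 122 × 1/4 = 30.5
  terminal-flowered constricted-pod: 122 × 1/4 = 30.5
χ² = Σ (O − E)² / E
  axial-flowered inflated-pod: (26 − 30.5)² / 30.5 = 0.6639
  axial-flowered constricted-pod: (40 − 30.5)² / 30.5 = 2.9590
  terminal-flowered inflated-pod: (17 − 30.5)² / 30.5 = 5.9754
  terminal-flowered constricted-pod: (39 − 30.5)² / 30.5 = 2.3689
χ² = 0.6639 + 2.9590 + 5.9754 + 2.3689 = 11.9672 ≈ 11.967

11.967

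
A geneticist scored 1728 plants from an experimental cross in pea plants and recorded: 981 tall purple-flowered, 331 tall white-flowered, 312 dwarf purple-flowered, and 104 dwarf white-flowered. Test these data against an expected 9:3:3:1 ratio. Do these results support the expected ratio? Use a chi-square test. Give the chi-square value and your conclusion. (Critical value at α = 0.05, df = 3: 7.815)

The 9:3:3:1 ratio has 16 parts, so with N = 1728 the expected counts are:
  tall purple-flowered: 1728 × 9/16 = 972
  tall white-flowered: 1728 × 3/16 = 324
  dwarf purple-flowered: 1728 × 3/16 = 324
  dwarf white-flowered: 1728 × 1/16 = 108
χ² = Σ (O − E)² / E
  tall purple-flowered: (981 − 972)² / 972 = 0.0833
  tall white-flowered: (331 − 324)² / 324 = 0.1512
  dwarf purple-flowered: (312 − 324)² / 324 = 0.4444
  dwarf white-flowered: (104 − 108)² / 108 = 0.1481
χ² = 0.0833 + 0.1512 + 0.4444 + 0.1481 = 0.827
Degrees of freedom = 4 − 1 = 3; critical value at α = 0.05 is 7.815.
Since 0.827 < 7.815, we fail to reject the null hypothesis — the data are consistent with the 9:3:3:1 ratio.

0.827; consistent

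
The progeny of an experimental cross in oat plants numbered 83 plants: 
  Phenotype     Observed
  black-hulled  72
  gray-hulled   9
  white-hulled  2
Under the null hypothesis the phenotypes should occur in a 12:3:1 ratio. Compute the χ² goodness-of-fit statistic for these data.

6.253

Under the 12:3:1 hypothesis (Σ ratio = 16, N = 83):
  black-hulled: 83 × 12/16 = 62.25
  gray-hulled: 83 × 3/16 = 15.5625
  white-hulled: 83 × 1/16 = 5.1875
χ² = Σ (O − E)² / E
  black-hulled: (72 − 62.25)² / 62.25 = 1.5271
  gray-hulled: (9 − 15.5625)² / 15.5625 = 2.7673
  white-hulled: (2 − 5.1875)² / 5.1875 = 1.9586
χ² = 1.5271 + 2.7673 + 1.9586 = 6.253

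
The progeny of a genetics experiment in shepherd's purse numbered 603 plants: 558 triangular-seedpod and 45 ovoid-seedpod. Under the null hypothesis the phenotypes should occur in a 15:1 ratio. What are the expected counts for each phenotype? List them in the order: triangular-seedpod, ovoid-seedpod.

Under the 15:1 hypothesis (Σ ratio = 16, N = 603):
  triangular-seedpod: 603 × 15/16 = 565.3125
  ovoid-seedpod: 603 × 1/16 = 37.6875

565.3125, 37.6875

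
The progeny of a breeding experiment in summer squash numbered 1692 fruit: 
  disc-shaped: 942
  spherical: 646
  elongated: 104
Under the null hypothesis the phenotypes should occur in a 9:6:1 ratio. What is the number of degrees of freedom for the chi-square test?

2

A goodness-of-fit test with 3 phenotype classes has df = 3 − 1 = 2.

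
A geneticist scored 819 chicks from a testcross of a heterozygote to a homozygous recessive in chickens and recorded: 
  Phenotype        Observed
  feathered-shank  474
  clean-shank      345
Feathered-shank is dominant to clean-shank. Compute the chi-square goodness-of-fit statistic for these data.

20.319

A testcross of a heterozygote (Aa × aa) gives a 1:1 phenotypic ratio.
The 1:1 ratio has 2 parts, so with N = 819 the expected counts are:
  feathered-shank: 819 × 1/2 = 409.5
  clean-shank: 819 × 1/2 = 409.5
χ² = Σ (O − E)² / E
  feathered-shank: (474 − 409.5)² / 409.5 = 10.1593
  clean-shank: (345 − 409.5)² / 409.5 = 10.1593
χ² = 10.1593 + 10.1593 = 20.3186 ≈ 20.319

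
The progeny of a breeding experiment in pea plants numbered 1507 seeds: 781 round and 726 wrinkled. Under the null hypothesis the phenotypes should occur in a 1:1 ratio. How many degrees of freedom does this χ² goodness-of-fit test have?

A goodness-of-fit test with 2 phenotype classes has df = 2 − 1 = 1.

1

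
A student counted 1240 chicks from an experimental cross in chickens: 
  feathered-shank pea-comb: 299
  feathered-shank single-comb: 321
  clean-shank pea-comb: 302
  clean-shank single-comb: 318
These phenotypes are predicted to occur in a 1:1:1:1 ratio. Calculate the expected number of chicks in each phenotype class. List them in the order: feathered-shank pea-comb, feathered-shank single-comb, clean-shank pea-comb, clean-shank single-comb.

310, 310, 310, 310

Expected counts for N = 1240 under a 1:1:1:1 ratio (total parts = 4):
  feathered-shank pea-comb: 1240 × 1/4 = 310
  feathered-shank single-comb: 1240 × 1/4 = 310
  clean-shank pea-comb: 1240 × 1/4 = 310
  clean-shank single-comb: 1240 × 1/4 = 310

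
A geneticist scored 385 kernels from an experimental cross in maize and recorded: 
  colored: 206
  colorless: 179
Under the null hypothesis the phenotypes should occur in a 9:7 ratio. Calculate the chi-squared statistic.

The 9:7 ratio has 16 parts, so with N = 385 the expected counts are:
  colored: 385 × 9/16 = 216.5625
  colorless: 385 × 7/16 = 168.4375
χ² = Σ (O − E)² / E
  colored: (206 − 216.5625)² / 216.5625 = 0.5152
  colorless: (179 − 168.4375)² / 168.4375 = 0.6624
χ² = 0.5152 + 0.6624 = 1.1776 ≈ 1.178

1.178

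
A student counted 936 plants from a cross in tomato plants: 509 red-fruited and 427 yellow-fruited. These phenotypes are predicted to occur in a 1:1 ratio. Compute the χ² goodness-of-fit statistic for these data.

Under the 1:1 hypothesis (Σ ratio = 2, N = 936):
  red-fruited: 936 × 1/2 = 468
  yellow-fruited: 936 × 1/2 = 468
χ² = Σ (O − E)² / E
  red-fruited: (509 − 468)² / 468 = 3.5919
  yellow-fruited: (427 − 468)² / 468 = 3.5919
χ² = 3.5919 + 3.5919 = 7.1838 ≈ 7.184

7.184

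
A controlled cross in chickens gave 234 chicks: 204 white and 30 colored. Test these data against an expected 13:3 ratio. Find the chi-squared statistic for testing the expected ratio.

Total ratio parts = 16. Expected numbers out of 234:
  white: 234 × 13/16 = 190.125
  colored: 234 × 3/16 = 43.875
χ² = Σ (O − E)² / E
  white: (204 − 190.125)² / 190.125 = 1.0126
  colored: (30 − 43.875)² / 43.875 = 4.3878
χ² = 1.0126 + 4.3878 = 5.4004 ≈ 5.400

5.400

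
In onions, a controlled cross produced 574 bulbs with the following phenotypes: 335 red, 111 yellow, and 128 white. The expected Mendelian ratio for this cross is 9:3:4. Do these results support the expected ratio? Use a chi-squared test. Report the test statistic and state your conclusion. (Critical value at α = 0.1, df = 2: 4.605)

Total ratio parts = 16. Expected numbers out of 574:
  red: 574 × 9/16 = 322.875
  yellow: 574 × 3/16 = 107.625
  white: 574 × 4/16 = 143.5
χ² = Σ (O − E)² / E
  red: (335 − 322.875)² / 322.875 = 0.4553
  yellow: (111 − 107.625)² / 107.625 = 0.1058
  white: (128 − 143.5)² / 143.5 = 1.6742
χ² = 0.4553 + 0.1058 + 1.6742 = 2.2353 ≈ 2.235
Degrees of freedom = 3 − 1 = 2; critical value at α = 0.1 is 4.605.
Since 2.235 < 4.605, we fail to reject the null hypothesis — the data are consistent with the 9:3:4 ratio.

2.235; consistent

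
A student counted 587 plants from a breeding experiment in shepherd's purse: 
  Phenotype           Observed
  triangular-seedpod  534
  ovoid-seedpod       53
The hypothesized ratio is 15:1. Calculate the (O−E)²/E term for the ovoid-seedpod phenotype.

The 15:1 ratio has 16 parts, so with N = 587 the expected counts are:
  triangular-seedpod: 587 × 15/16 = 550.3125
  ovoid-seedpod: 587 × 1/16 = 36.6875
Contribution of ovoid-seedpod: (53 − 36.6875)² / 36.6875 = 7.2531

7.253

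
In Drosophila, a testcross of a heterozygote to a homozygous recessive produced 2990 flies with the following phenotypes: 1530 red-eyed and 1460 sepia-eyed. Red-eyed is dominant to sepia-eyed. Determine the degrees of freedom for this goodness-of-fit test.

A testcross of a heterozygote (Aa × aa) gives a 1:1 phenotypic ratio.
A goodness-of-fit test with 2 phenotype classes has df = 2 − 1 = 1.

1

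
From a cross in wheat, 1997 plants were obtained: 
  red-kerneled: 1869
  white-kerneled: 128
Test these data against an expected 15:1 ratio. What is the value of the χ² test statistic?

Under the 15:1 hypothesis (Σ ratio = 16, N = 1997):
  red-kerneled: 1997 × 15/16 = 1872.1875
  white-kerneled: 1997 × 1/16 = 124.8125
χ² = Σ (O − E)² / E
  red-kerneled: (1869 − 1872.1875)² / 1872.1875 = 0.0054
  white-kerneled: (128 − 124.8125)² / 124.8125 = 0.0814
χ² = 0.0054 + 0.0814 = 0.0868 ≈ 0.087

0.087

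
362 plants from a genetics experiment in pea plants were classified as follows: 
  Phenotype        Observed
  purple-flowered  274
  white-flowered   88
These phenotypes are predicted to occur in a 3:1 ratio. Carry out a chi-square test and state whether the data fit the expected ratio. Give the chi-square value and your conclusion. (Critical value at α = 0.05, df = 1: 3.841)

The 3:1 ratio has 4 parts, so with N = 362 the expected counts are:
  purple-flowered: 362 × 3/4 = 271.5
  white-flowered: 362 × 1/4 = 90.5
χ² = Σ (O − E)² / E
  purple-flowered: (274 − 271.5)² / 271.5 = 0.0230
  white-flowered: (88 − 90.5)² / 90.5 = 0.0691
χ² = 0.0230 + 0.0691 = 0.0921 ≈ 0.092
Degrees of freedom = 2 − 1 = 1; critical value at α = 0.05 is 3.841.
Since 0.092 < 3.841, we fail to reject the null hypothesis — the data are consistent with the 3:1 ratio.

0.092; consistent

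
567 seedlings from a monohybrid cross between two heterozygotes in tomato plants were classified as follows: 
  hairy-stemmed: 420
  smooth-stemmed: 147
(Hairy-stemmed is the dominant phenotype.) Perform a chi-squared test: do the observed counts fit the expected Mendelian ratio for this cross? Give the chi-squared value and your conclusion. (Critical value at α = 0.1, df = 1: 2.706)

0.259; consistent

For a monohybrid cross between heterozygotes with complete dominance, the expected phenotypic ratio is 3:1.
Total ratio parts = 4. Expected numbers out of 567:
  hairy-stemmed: 567 × 3/4 = 425.25
  smooth-stemmed: 567 × 1/4 = 141.75
χ² = Σ (O − E)² / E
  hairy-stemmed: (420 − 425.25)² / 425.25 = 0.0648
  smooth-stemmed: (147 − 141.75)² / 141.75 = 0.1944
χ² = 0.0648 + 0.1944 = 0.2592 ≈ 0.259
Degrees of freedom = 2 − 1 = 1; critical value at α = 0.1 is 2.706.
Since 0.259 < 2.706, we fail to reject the null hypothesis — the data are consistent with the 3:1 ratio.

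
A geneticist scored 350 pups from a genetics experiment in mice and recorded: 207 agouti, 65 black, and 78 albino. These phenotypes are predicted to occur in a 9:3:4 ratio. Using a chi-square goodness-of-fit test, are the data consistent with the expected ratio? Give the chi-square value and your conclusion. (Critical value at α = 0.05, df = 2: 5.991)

1.558; consistent

Expected counts for N = 350 under a 9:3:4 ratio (total parts = 16):
  agouti: 350 × 9/16 = 196.875
  black: 350 × 3/16 = 65.625
  albino: 350 × 4/16 = 87.5
χ² = Σ (O − E)² / E
  agouti: (207 − 196.875)² / 196.875 = 0.5207
  black: (65 − 65.625)² / 65.625 = 0.0060
  albino: (78 − 87.5)² / 87.5 = 1.0314
χ² = 0.5207 + 0.0060 + 1.0314 = 1.5581 ≈ 1.558
Degrees of freedom = 3 − 1 = 2; critical value at α = 0.05 is 5.991.
Since 1.558 < 5.991, we fail to reject the null hypothesis — the data are consistent with the 9:3:4 ratio.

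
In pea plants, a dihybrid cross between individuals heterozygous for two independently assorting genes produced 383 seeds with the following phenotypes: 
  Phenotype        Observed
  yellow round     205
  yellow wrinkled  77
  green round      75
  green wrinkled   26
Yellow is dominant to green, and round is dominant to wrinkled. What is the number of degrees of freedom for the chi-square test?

3

A dihybrid F₂ with independent assortment and complete dominance at both loci gives a 9:3:3:1 phenotypic ratio.
A goodness-of-fit test with 4 phenotype classes has df = 4 − 1 = 3.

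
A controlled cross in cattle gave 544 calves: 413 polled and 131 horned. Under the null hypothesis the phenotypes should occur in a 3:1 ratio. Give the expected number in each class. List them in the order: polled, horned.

408, 136

Total ratio parts = 4. Expected numbers out of 544:
  polled: 544 × 3/4 = 408
  horned: 544 × 1/4 = 136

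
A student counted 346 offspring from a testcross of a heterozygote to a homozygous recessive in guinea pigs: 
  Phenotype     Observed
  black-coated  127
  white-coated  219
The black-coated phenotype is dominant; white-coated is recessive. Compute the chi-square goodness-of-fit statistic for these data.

24.462

A testcross of a heterozygote (Aa × aa) gives a 1:1 phenotypic ratio.
The 1:1 ratio has 2 parts, so with N = 346 the expected counts are:
  black-coated: 346 × 1/2 = 173
  white-coated: 346 × 1/2 = 173
χ² = Σ (O − E)² / E
  black-coated: (127 − 173)² / 173 = 12.2312
  white-coated: (219 − 173)² / 173 = 12.2312
χ² = 12.2312 + 12.2312 = 24.4624 ≈ 24.462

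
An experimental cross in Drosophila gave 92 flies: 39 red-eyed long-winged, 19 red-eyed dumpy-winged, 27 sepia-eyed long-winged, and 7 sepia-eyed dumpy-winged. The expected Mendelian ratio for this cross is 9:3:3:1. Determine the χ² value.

9.101

Total ratio parts = 16. Expected numbers out of 92:
  red-eyed long-winged: 92 × 9/16 = 51.75
  red-eyed dumpy-winged: 92 × 3/16 = 17.25
  sepia-eyed long-winged: 92 × 3/16 = 17.25
  sepia-eyed dumpy-winged: 92 × 1/16 = 5.75
χ² = Σ (O − E)² / E
  red-eyed long-winged: (39 − 51.75)² / 51.75 = 3.1413
  red-eyed dumpy-winged: (19 − 17.25)² / 17.25 = 0.1775
  sepia-eyed long-winged: (27 − 17.25)² / 17.25 = 5.5109
  sepia-eyed dumpy-winged: (7 − 5.75)² / 5.75 = 0.2717
χ² = 3.1413 + 0.1775 + 5.5109 + 0.2717 = 9.1014 ≈ 9.101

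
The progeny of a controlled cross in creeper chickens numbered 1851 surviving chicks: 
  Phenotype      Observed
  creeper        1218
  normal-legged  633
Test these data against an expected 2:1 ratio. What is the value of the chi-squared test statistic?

Total ratio parts = 3. Expected numbers out of 1851:
  creeper: 1851 × 2/3 = 1234
  normal-legged: 1851 × 1/3 = 617
χ² = Σ (O − E)² / E
  creeper: (1218 − 1234)² / 1234 = 0.2075
  normal-legged: (633 − 617)² / 617 = 0.4149
χ² = 0.2075 + 0.4149 = 0.6224 ≈ 0.622

0.622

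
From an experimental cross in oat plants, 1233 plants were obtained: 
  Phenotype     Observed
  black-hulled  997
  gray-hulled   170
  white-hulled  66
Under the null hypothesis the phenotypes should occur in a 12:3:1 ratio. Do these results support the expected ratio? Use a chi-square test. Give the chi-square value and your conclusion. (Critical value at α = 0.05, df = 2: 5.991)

The 12:3:1 ratio has 16 parts, so with N = 1233 the expected counts are:
  black-hulled: 1233 × 12/16 = 924.75
  gray-hulled: 1233 × 3/16 = 231.1875
  white-hulled: 1233 × 1/16 = 77.0625
χ² = Σ (O − E)² / E
  black-hulled: (997 − 924.75)² / 924.75 = 5.6448
  gray-hulled: (170 − 231.1875)² / 231.1875 = 16.1943
  white-hulled: (66 − 77.0625)² / 77.0625 = 1.5880
χ² = 5.6448 + 16.1943 + 1.5880 = 23.4271 ≈ 23.427
Degrees of freedom = 3 − 1 = 2; critical value at α = 0.05 is 5.991.
Since 23.427 > 5.991, we reject the null hypothesis — the data do not fit the 12:3:1 ratio.

23.427; not consistent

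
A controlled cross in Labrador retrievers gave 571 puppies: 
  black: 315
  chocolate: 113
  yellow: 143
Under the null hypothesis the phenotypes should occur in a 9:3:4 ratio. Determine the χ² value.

0.449

Total ratio parts = 16. Expected numbers out of 571:
  black: 571 × 9/16 = 321.1875
  chocolate: 571 × 3/16 = 107.0625
  yellow: 571 × 4/16 = 142.75
χ² = Σ (O − E)² / E
  black: (315 − 321.1875)² / 321.1875 = 0.1192
  chocolate: (113 − 107.0625)² / 107.0625 = 0.3293
  yellow: (143 − 142.75)² / 142.75 = 0.0004
χ² = 0.1192 + 0.3293 + 0.0004 = 0.4489 ≈ 0.449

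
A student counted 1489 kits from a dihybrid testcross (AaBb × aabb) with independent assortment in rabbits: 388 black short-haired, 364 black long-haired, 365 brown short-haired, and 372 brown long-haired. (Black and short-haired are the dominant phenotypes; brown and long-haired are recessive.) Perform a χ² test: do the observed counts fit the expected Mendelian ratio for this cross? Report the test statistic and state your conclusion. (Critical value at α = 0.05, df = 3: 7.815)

0.991; consistent

A dihybrid testcross with independent assortment gives a 1:1:1:1 ratio.
The 1:1:1:1 ratio has 4 parts, so with N = 1489 the expected counts are:
  black short-haired: 1489 × 1/4 = 372.25
  black long-haired: 1489 × 1/4 = 372.25
  brown short-haired: 1489 × 1/4 = 372.25
  brown long-haired: 1489 × 1/4 = 372.25
χ² = Σ (O − E)² / E
  black short-haired: (388 − 372.25)² / 372.25 = 0.6664
  black long-haired: (364 − 372.25)² / 372.25 = 0.1828
  brown short-haired: (365 − 372.25)² / 372.25 = 0.1412
  brown long-haired: (372 − 372.25)² / 372.25 = 0.0002
χ² = 0.6664 + 0.1828 + 0.1412 + 0.0002 = 0.9906 ≈ 0.991
Degrees of freedom = 4 − 1 = 3; critical value at α = 0.05 is 7.815.
Since 0.991 < 7.815, we fail to reject the null hypothesis — the data are consistent with the 1:1:1:1 ratio.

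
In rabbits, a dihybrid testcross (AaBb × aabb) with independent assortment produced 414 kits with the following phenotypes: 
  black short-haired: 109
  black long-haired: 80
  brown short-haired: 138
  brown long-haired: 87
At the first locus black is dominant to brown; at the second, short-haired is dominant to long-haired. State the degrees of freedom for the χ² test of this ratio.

A dihybrid testcross with independent assortment gives a 1:1:1:1 ratio.
A goodness-of-fit test with 4 phenotype classes has df = 4 − 1 = 3.

3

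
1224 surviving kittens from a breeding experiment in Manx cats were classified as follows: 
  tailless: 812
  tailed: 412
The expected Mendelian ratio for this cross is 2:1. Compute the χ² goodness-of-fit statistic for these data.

Under the 2:1 hypothesis (Σ ratio = 3, N = 1224):
  tailless: 1224 × 2/3 = 816
  tailed: 1224 × 1/3 = 408
χ² = Σ (O − E)² / E
  tailless: (812 − 816)² / 816 = 0.0196
  tailed: (412 − 408)² / 408 = 0.0392
χ² = 0.0196 + 0.0392 = 0.0588 ≈ 0.059

0.059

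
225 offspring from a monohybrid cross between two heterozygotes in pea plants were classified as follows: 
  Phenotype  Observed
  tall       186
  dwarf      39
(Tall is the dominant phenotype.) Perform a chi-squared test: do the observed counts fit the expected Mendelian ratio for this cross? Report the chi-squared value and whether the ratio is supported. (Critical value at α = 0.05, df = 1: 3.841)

For a monohybrid cross between heterozygotes with complete dominance, the expected phenotypic ratio is 3:1.
Under the 3:1 hypothesis (Σ ratio = 4, N = 225):
  tall: 225 × 3/4 = 168.75
  dwarf: 225 × 1/4 = 56.25
χ² = Σ (O − E)² / E
  tall: (186 − 168.75)² / 168.75 = 1.7633
  dwarf: (39 − 56.25)² / 56.25 = 5.2900
χ² = 1.7633 + 5.2900 = 7.0533 ≈ 7.053
Degrees of freedom = 2 − 1 = 1; critical value at α = 0.05 is 3.841.
Since 7.053 > 3.841, we reject the null hypothesis — the data do not fit the 3:1 ratio.

7.053; not consistent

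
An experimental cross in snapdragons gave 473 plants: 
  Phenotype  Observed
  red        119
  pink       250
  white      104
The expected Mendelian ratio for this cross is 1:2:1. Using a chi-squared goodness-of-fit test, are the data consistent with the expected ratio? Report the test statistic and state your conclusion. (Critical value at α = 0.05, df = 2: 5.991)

2.493; consistent

Under the 1:2:1 hypothesis (Σ ratio = 4, N = 473):
  red: 473 × 1/4 = 118.25
  pink: 473 × 2/4 = 236.5
  white: 473 × 1/4 = 118.25
χ² = Σ (O − E)² / E
  red: (119 − 118.25)² / 118.25 = 0.0048
  pink: (250 − 236.5)² / 236.5 = 0.7706
  white: (104 − 118.25)² / 118.25 = 1.7172
χ² = 0.0048 + 0.7706 + 1.7172 = 2.4926 ≈ 2.493
Degrees of freedom = 3 − 1 = 2; critical value at α = 0.05 is 5.991.
Since 2.493 < 5.991, we fail to reject the null hypothesis — the data are consistent with the 1:2:1 ratio.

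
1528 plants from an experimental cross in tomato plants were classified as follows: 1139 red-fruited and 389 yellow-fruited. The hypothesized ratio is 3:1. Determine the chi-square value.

Total ratio parts = 4. Expected numbers out of 1528:
  red-fruited: 1528 × 3/4 = 1146
  yellow-fruited: 1528 × 1/4 = 382
χ² = Σ (O − E)² / E
  red-fruited: (1139 − 1146)² / 1146 = 0.0428
  yellow-fruited: (389 − 382)² / 382 = 0.1283
χ² = 0.0428 + 0.1283 = 0.1711 ≈ 0.171

0.171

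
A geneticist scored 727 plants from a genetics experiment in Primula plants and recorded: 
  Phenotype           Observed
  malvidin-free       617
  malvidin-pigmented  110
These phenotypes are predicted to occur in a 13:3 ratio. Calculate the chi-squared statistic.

6.251

The 13:3 ratio has 16 parts, so with N = 727 the expected counts are:
  malvidin-free: 727 × 13/16 = 590.6875
  malvidin-pigmented: 727 × 3/16 = 136.3125
χ² = Σ (O − E)² / E
  malvidin-free: (617 − 590.6875)² / 590.6875 = 1.1721
  malvidin-pigmented: (110 − 136.3125)² / 136.3125 = 5.0791
χ² = 1.1721 + 5.0791 = 6.2512 ≈ 6.251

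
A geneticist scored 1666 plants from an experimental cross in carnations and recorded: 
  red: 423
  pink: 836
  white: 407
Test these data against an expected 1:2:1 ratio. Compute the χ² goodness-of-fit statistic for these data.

Under the 1:2:1 hypothesis (Σ ratio = 4, N = 1666):
  red: 1666 × 1/4 = 416.5
  pink: 1666 × 2/4 = 833
  white: 1666 × 1/4 = 416.5
χ² = Σ (O − E)² / E
  red: (423 − 416.5)² / 416.5 = 0.1014
  pink: (836 − 833)² / 833 = 0.0108
  white: (407 − 416.5)² / 416.5 = 0.2167
χ² = 0.1014 + 0.0108 + 0.2167 = 0.3289 ≈ 0.329

0.329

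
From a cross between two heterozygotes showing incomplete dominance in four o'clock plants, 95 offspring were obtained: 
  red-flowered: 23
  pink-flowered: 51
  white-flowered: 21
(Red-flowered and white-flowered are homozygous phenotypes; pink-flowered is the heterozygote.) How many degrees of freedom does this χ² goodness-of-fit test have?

2

With incomplete dominance, a heterozygote × heterozygote cross gives a 1:2:1 phenotypic ratio.
A goodness-of-fit test with 3 phenotype classes has df = 3 − 1 = 2.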